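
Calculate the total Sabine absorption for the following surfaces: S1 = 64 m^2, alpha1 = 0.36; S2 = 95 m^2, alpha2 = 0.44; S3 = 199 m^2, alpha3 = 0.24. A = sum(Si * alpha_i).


64 * 0.36 = 23.04
95 * 0.44 = 41.8
199 * 0.24 = 47.76
A_total = 23.04 + 41.8 + 47.76 = 112.6 m^2


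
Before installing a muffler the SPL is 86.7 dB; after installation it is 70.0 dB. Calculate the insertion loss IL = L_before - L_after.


Insertion loss = SPL without muffler - SPL with muffler
IL = 86.7 - 70.0 = 16.7 dB


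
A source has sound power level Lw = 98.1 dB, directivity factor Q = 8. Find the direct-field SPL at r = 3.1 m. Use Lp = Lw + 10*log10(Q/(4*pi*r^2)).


4*pi*r^2 = 4*pi*3.1^2 = 120.763 m^2
Q / (4*pi*r^2) = 8 / 120.763 = 0.0662455
Lp = 98.1 + 10*log10(0.0662455) = 86.312 dB


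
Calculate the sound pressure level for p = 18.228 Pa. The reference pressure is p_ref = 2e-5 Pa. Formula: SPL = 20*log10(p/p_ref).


p / p_ref = 18.228 / 2e-5 = 911400
SPL = 20 * log10(911400) = 119.19 dB


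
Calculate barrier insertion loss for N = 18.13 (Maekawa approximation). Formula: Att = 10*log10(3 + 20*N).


3 + 20*N = 3 + 20*18.13 = 365.6
Att = 10*log10(365.6) = 25.63 dB


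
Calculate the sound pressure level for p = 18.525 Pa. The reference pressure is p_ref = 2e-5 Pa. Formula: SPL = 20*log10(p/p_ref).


p / p_ref = 18.525 / 2e-5 = 926250
SPL = 20 * log10(926250) = 119.33 dB


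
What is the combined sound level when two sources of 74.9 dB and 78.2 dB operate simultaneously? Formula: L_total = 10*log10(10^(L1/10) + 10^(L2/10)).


10^(74.9/10) = 3.0903e+07
10^(78.2/10) = 6.60693e+07
Sum = 3.0903e+07 + 6.60693e+07 = 9.69723e+07
L_total = 10*log10(9.69723e+07) = 79.866 dB


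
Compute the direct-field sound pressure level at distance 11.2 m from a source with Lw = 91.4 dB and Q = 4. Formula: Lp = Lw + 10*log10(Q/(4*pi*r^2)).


4*pi*r^2 = 4*pi*11.2^2 = 1576.33 m^2
Q / (4*pi*r^2) = 4 / 1576.33 = 0.00253754
Lp = 91.4 + 10*log10(0.00253754) = 65.444 dB


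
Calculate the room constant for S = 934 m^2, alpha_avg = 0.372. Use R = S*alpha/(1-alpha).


R = 934 * 0.372 / (1 - 0.372) = 553.26 m^2


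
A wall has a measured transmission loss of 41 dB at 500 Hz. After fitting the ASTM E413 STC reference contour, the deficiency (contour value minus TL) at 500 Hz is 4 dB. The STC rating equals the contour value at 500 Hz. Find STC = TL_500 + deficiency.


By ASTM E413, STC = value of the fitted reference contour at 500 Hz.
Contour value at 500 Hz = TL_500 + deficiency = 41 + 4 = 45
STC = 45


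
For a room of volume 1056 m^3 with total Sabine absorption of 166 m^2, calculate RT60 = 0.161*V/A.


RT60 = 0.161 * 1056 / 166 = 1.0242 s


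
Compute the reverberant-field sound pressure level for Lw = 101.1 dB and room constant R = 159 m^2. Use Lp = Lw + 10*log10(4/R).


4/R = 4/159 = 0.0251572
Lp = 101.1 + 10*log10(0.0251572) = 85.107 dB


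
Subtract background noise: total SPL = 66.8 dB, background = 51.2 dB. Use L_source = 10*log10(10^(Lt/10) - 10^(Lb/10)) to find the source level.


10^(66.8/10) = 4.7863e+06
10^(51.2/10) = 131826
Difference = 4.7863e+06 - 131826 = 4.65447e+06
L_source = 10*log10(4.65447e+06) = 66.679 dB


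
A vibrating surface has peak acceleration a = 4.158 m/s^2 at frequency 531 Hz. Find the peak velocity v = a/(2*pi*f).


omega = 2*pi*f = 2*pi*531 = 3336.37 rad/s
v = a / omega = 4.158 / 3336.37 = 0.0012463 m/s


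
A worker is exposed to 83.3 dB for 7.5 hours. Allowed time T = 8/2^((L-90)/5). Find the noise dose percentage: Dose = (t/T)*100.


T_allowed = 8 / 2^((83.3 - 90)/5) = 20.2521 hr
Dose = 7.5 / 20.2521 * 100 = 37.033 %


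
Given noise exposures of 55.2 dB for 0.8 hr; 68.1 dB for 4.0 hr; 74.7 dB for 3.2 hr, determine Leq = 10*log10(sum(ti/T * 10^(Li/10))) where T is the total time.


T_total = 0.8 + 4.0 + 3.2 = 8.0 hr
(0.8/8.0) * 10^(55.2/10) = 33113.1
(4.0/8.0) * 10^(68.1/10) = 3.22827e+06
(3.2/8.0) * 10^(74.7/10) = 1.18048e+07
Sum = 33113.1 + 3.22827e+06 + 1.18048e+07 = 1.50662e+07
Leq = 10*log10(1.50662e+07) = 71.78 dB


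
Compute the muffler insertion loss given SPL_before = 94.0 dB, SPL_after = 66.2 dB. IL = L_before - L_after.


Insertion loss = SPL without muffler - SPL with muffler
IL = 94.0 - 66.2 = 27.8 dB


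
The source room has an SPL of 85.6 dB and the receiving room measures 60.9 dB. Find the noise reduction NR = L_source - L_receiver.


NR = L_source - L_receiver (difference between source and receiving room levels)
NR = 85.6 - 60.9 = 24.7 dB


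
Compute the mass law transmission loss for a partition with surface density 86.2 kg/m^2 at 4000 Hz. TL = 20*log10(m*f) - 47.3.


m * f = 86.2 * 4000 = 344800
20*log10(344800) = 110.751 dB
TL = 110.751 - 47.3 = 63.451 dB


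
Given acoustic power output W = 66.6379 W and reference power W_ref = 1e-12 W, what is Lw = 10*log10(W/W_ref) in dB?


W / W_ref = 66.6379 / 1e-12 = 6.66379e+13
Lw = 10 * log10(6.66379e+13) = 138.24 dB


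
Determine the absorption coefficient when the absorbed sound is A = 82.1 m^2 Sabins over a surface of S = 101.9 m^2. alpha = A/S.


Absorption coefficient = absorbed power / incident power
alpha = A / S = 82.1 / 101.9 = 0.80569


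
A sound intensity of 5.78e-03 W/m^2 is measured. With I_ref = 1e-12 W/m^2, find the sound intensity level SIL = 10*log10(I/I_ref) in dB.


I / I_ref = 5.78e-03 / 1e-12 = 5.78e+09
SIL = 10 * log10(5.78e+09) = 97.619 dB


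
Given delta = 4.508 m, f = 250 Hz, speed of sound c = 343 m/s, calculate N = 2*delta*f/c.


N = 2*delta*f/c = 2*delta/lambda, where lambda = c/f
lambda = 343 / 250 = 1.372 m
N = 2 * 4.508 / 1.372 = 6.5714


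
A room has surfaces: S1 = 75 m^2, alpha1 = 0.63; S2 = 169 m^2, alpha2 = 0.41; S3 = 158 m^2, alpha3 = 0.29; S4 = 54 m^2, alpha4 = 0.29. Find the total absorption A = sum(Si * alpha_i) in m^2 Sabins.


75 * 0.63 = 47.25
169 * 0.41 = 69.29
158 * 0.29 = 45.82
54 * 0.29 = 15.66
A_total = 47.25 + 69.29 + 45.82 + 15.66 = 178.02 m^2


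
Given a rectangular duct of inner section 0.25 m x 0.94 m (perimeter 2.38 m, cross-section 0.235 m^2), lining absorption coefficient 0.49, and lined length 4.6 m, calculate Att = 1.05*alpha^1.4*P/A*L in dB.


alpha^1.4 = 0.49^1.4 = 0.368362
Attenuation rate = 1.05 * alpha^1.4 * P / A
= 1.05 * 0.368362 * 2.38 / 0.235 = 3.91718 dB/m
Total Att = 3.91718 * 4.6 = 18.019 dB


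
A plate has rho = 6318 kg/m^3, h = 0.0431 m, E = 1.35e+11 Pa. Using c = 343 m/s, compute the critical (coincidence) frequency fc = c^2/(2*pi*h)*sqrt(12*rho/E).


12*rho/E = 12*6318/1.35e+11 = 5.616e-07
sqrt(12*rho/E) = sqrt(5.616e-07) = 0.0007494
c^2/(2*pi*h) = 343^2/(2*pi*0.0431) = 434441
fc = 434441 * 0.0007494 = 325.57 Hz


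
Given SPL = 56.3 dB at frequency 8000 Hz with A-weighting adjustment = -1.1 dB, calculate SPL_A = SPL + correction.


A-weighting table: 8000 Hz -> -1.1 dB correction
SPL_A = SPL + correction = 56.3 + (-1.1) = 55.2 dBA


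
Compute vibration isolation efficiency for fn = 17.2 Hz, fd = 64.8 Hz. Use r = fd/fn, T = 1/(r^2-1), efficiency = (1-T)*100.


r = 64.8 / 17.2 = 3.76744
r^2 - 1 = 3.76744^2 - 1 = 13.1936
T = 1/13.1936 = 0.0757943
Efficiency = (1 - 0.0757943)*100 = 92.421 %


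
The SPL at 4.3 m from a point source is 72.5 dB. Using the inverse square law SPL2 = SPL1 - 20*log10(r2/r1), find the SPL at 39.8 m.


r2/r1 = 39.8/4.3 = 9.25581
Correction = 20*log10(9.25581) = 19.3283 dB
SPL2 = 72.5 - 19.3283 = 53.172 dB


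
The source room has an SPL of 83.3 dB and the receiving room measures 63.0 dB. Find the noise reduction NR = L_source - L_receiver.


NR = L_source - L_receiver (difference between source and receiving room levels)
NR = 83.3 - 63.0 = 20.3 dB


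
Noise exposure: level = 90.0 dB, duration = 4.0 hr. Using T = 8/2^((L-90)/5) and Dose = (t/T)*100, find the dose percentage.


T_allowed = 8 / 2^((90.0 - 90)/5) = 8 hr
Dose = 4.0 / 8 * 100 = 50 %


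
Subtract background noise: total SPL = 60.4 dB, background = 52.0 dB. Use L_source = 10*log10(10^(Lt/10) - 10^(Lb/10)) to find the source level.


10^(60.4/10) = 1.09648e+06
10^(52.0/10) = 158489
Difference = 1.09648e+06 - 158489 = 937991
L_source = 10*log10(937991) = 59.722 dB


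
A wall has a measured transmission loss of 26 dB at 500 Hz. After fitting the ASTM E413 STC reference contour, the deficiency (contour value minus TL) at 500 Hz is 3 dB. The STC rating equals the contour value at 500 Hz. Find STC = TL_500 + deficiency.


By ASTM E413, STC = value of the fitted reference contour at 500 Hz.
Contour value at 500 Hz = TL_500 + deficiency = 26 + 3 = 29
STC = 29


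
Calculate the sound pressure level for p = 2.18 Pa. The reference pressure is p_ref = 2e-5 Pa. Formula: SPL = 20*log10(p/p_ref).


p / p_ref = 2.18 / 2e-5 = 109000
SPL = 20 * log10(109000) = 100.75 dB


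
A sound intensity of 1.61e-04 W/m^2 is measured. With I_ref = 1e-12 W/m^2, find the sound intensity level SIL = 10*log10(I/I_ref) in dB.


I / I_ref = 1.61e-04 / 1e-12 = 1.61e+08
SIL = 10 * log10(1.61e+08) = 82.068 dB


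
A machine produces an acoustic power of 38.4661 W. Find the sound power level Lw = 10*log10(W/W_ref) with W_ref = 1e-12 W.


W / W_ref = 38.4661 / 1e-12 = 3.84661e+13
Lw = 10 * log10(3.84661e+13) = 135.85 dB


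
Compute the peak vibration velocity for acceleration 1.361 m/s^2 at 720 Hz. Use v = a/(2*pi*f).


omega = 2*pi*f = 2*pi*720 = 4523.89 rad/s
v = a / omega = 1.361 / 4523.89 = 0.00030085 m/s


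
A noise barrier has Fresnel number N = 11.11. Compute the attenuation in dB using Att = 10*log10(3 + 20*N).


3 + 20*N = 3 + 20*11.11 = 225.2
Att = 10*log10(225.2) = 23.526 dB


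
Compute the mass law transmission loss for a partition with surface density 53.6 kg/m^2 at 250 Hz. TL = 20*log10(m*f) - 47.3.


m * f = 53.6 * 250 = 13400
20*log10(13400) = 82.5421 dB
TL = 82.5421 - 47.3 = 35.242 dB


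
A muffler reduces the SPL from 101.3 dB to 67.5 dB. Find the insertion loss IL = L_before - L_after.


Insertion loss = SPL without muffler - SPL with muffler
IL = 101.3 - 67.5 = 33.8 dB


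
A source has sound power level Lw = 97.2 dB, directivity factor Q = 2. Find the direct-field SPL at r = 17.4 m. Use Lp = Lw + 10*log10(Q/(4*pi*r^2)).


4*pi*r^2 = 4*pi*17.4^2 = 3804.59 m^2
Q / (4*pi*r^2) = 2 / 3804.59 = 0.000525681
Lp = 97.2 + 10*log10(0.000525681) = 64.407 dB


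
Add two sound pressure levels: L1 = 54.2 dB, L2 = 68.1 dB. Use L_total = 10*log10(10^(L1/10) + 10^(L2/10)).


10^(54.2/10) = 263027
10^(68.1/10) = 6.45654e+06
Sum = 263027 + 6.45654e+06 = 6.71957e+06
L_total = 10*log10(6.71957e+06) = 68.273 dB


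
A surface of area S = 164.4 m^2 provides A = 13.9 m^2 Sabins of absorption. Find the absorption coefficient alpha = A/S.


Absorption coefficient = absorbed power / incident power
alpha = A / S = 13.9 / 164.4 = 0.08455


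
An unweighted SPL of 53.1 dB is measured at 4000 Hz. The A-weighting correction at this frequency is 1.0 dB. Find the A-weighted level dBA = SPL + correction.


A-weighting table: 4000 Hz -> 1.0 dB correction
SPL_A = SPL + correction = 53.1 + (1.0) = 54.1 dBA


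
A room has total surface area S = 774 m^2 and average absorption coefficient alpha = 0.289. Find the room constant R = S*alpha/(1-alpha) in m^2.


R = 774 * 0.289 / (1 - 0.289) = 314.61 m^2


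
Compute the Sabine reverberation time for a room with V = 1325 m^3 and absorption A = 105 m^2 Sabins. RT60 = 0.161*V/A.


RT60 = 0.161 * 1325 / 105 = 2.0317 s


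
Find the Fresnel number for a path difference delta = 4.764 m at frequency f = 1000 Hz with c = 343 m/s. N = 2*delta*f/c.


N = 2*delta*f/c = 2*delta/lambda, where lambda = c/f
lambda = 343 / 1000 = 0.343 m
N = 2 * 4.764 / 0.343 = 27.778


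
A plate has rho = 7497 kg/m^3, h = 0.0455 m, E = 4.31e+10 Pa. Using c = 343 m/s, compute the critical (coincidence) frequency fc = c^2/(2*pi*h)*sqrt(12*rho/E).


12*rho/E = 12*7497/4.31e+10 = 2.08733e-06
sqrt(12*rho/E) = sqrt(2.08733e-06) = 0.00144476
c^2/(2*pi*h) = 343^2/(2*pi*0.0455) = 411526
fc = 411526 * 0.00144476 = 594.56 Hz


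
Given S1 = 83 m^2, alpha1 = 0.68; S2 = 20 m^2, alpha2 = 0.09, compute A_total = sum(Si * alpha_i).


83 * 0.68 = 56.44
20 * 0.09 = 1.8
A_total = 56.44 + 1.8 = 58.24 m^2


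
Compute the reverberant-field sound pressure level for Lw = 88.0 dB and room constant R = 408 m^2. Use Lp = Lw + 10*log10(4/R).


4/R = 4/408 = 0.00980392
Lp = 88.0 + 10*log10(0.00980392) = 67.914 dB


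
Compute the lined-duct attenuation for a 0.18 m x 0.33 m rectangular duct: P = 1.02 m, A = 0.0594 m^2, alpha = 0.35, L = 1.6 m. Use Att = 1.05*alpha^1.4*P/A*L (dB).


alpha^1.4 = 0.35^1.4 = 0.229983
Attenuation rate = 1.05 * alpha^1.4 * P / A
= 1.05 * 0.229983 * 1.02 / 0.0594 = 4.14666 dB/m
Total Att = 4.14666 * 1.6 = 6.6347 dB


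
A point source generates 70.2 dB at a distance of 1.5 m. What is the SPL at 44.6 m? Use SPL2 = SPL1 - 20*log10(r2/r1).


r2/r1 = 44.6/1.5 = 29.7333
Correction = 20*log10(29.7333) = 29.4649 dB
SPL2 = 70.2 - 29.4649 = 40.735 dB


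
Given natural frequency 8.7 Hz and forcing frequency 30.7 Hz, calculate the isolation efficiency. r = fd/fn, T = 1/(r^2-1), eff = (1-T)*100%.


r = 30.7 / 8.7 = 3.52874
r^2 - 1 = 3.52874^2 - 1 = 11.452
T = 1/11.452 = 0.087321
Efficiency = (1 - 0.087321)*100 = 91.268 %


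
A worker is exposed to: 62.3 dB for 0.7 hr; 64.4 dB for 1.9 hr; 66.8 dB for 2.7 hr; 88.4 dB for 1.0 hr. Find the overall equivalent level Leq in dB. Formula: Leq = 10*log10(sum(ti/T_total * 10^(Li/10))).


T_total = 0.7 + 1.9 + 2.7 + 1.0 = 6.3 hr
(0.7/6.3) * 10^(62.3/10) = 188694
(1.9/6.3) * 10^(64.4/10) = 830640
(2.7/6.3) * 10^(66.8/10) = 2.05127e+06
(1.0/6.3) * 10^(88.4/10) = 1.09814e+08
Sum = 188694 + 830640 + 2.05127e+06 + 1.09814e+08 = 1.12885e+08
Leq = 10*log10(1.12885e+08) = 80.526 dB


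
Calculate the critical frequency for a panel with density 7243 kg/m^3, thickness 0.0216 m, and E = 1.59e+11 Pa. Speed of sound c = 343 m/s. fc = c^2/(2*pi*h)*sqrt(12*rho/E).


12*rho/E = 12*7243/1.59e+11 = 5.46642e-07
sqrt(12*rho/E) = sqrt(5.46642e-07) = 0.000739352
c^2/(2*pi*h) = 343^2/(2*pi*0.0216) = 866871
fc = 866871 * 0.000739352 = 640.92 Hz


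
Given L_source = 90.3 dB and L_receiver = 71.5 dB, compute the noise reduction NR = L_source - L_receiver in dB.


NR = L_source - L_receiver (difference between source and receiving room levels)
NR = 90.3 - 71.5 = 18.8 dB


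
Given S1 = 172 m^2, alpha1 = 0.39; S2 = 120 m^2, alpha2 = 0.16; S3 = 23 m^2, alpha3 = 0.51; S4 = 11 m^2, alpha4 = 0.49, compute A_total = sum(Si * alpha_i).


172 * 0.39 = 67.08
120 * 0.16 = 19.2
23 * 0.51 = 11.73
11 * 0.49 = 5.39
A_total = 67.08 + 19.2 + 11.73 + 5.39 = 103.4 m^2


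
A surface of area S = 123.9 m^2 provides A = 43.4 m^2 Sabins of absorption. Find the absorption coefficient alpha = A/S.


Absorption coefficient = absorbed power / incident power
alpha = A / S = 43.4 / 123.9 = 0.35028


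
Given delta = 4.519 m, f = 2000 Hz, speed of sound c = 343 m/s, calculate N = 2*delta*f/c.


N = 2*delta*f/c = 2*delta/lambda, where lambda = c/f
lambda = 343 / 2000 = 0.1715 m
N = 2 * 4.519 / 0.1715 = 52.7


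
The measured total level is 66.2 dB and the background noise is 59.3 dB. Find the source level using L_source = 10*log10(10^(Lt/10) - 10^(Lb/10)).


10^(66.2/10) = 4.16869e+06
10^(59.3/10) = 851138
Difference = 4.16869e+06 - 851138 = 3.31755e+06
L_source = 10*log10(3.31755e+06) = 65.208 dB


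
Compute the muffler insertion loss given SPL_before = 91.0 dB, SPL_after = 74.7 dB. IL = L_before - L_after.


Insertion loss = SPL without muffler - SPL with muffler
IL = 91.0 - 74.7 = 16.3 dB


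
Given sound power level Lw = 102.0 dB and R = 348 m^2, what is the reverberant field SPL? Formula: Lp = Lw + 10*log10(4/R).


4/R = 4/348 = 0.0114943
Lp = 102.0 + 10*log10(0.0114943) = 82.605 dB


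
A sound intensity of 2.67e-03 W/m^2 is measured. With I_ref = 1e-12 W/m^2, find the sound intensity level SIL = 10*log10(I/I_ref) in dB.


I / I_ref = 2.67e-03 / 1e-12 = 2.67e+09
SIL = 10 * log10(2.67e+09) = 94.265 dB


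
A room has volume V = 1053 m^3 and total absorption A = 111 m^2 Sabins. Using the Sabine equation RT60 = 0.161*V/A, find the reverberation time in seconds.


RT60 = 0.161 * 1053 / 111 = 1.5273 s


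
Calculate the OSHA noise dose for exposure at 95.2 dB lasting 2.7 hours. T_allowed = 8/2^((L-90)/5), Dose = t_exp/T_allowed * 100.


T_allowed = 8 / 2^((95.2 - 90)/5) = 3.89062 hr
Dose = 2.7 / 3.89062 * 100 = 69.398 %


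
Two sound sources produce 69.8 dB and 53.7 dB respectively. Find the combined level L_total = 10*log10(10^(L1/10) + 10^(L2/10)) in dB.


10^(69.8/10) = 9.54993e+06
10^(53.7/10) = 234423
Sum = 9.54993e+06 + 234423 = 9.78435e+06
L_total = 10*log10(9.78435e+06) = 69.905 dB


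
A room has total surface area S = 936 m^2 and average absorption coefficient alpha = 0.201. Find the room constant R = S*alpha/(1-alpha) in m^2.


R = 936 * 0.201 / (1 - 0.201) = 235.46 m^2


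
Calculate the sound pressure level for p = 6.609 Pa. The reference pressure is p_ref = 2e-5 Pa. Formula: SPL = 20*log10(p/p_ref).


p / p_ref = 6.609 / 2e-5 = 330450
SPL = 20 * log10(330450) = 110.38 dB


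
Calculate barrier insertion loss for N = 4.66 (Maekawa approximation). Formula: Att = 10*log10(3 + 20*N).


3 + 20*N = 3 + 20*4.66 = 96.2
Att = 10*log10(96.2) = 19.832 dB


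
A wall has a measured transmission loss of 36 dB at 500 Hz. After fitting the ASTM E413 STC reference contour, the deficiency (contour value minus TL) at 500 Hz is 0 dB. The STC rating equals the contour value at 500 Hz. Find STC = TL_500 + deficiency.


By ASTM E413, STC = value of the fitted reference contour at 500 Hz.
Contour value at 500 Hz = TL_500 + deficiency = 36 + 0 = 36
STC = 36


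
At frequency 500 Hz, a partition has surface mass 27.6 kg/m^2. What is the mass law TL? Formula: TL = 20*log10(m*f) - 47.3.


m * f = 27.6 * 500 = 13800
20*log10(13800) = 82.7976 dB
TL = 82.7976 - 47.3 = 35.498 dB


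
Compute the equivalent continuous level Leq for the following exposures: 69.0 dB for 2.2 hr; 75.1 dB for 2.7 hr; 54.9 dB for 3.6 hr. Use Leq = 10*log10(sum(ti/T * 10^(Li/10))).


T_total = 2.2 + 2.7 + 3.6 = 8.5 hr
(2.2/8.5) * 10^(69.0/10) = 2.05591e+06
(2.7/8.5) * 10^(75.1/10) = 1.02789e+07
(3.6/8.5) * 10^(54.9/10) = 130883
Sum = 2.05591e+06 + 1.02789e+07 + 130883 = 1.24657e+07
Leq = 10*log10(1.24657e+07) = 70.957 dB


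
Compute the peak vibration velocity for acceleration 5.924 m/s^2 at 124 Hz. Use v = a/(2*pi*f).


omega = 2*pi*f = 2*pi*124 = 779.115 rad/s
v = a / omega = 5.924 / 779.115 = 0.0076035 m/s


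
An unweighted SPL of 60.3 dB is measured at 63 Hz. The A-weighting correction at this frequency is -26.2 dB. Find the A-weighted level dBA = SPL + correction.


A-weighting table: 63 Hz -> -26.2 dB correction
SPL_A = SPL + correction = 60.3 + (-26.2) = 34.1 dBA


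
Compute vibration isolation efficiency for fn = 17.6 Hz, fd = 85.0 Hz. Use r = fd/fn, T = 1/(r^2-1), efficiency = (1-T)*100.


r = 85.0 / 17.6 = 4.82955
r^2 - 1 = 4.82955^2 - 1 = 22.3246
T = 1/22.3246 = 0.0447936
Efficiency = (1 - 0.0447936)*100 = 95.521 %


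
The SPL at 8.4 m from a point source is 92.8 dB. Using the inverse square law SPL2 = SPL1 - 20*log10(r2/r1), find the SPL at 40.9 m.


r2/r1 = 40.9/8.4 = 4.86905
Correction = 20*log10(4.86905) = 13.7489 dB
SPL2 = 92.8 - 13.7489 = 79.051 dB


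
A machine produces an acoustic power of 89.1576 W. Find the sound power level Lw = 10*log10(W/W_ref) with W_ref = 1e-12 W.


W / W_ref = 89.1576 / 1e-12 = 8.91576e+13
Lw = 10 * log10(8.91576e+13) = 139.5 dB


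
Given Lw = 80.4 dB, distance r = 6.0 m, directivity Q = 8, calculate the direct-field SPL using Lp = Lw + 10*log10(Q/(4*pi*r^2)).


4*pi*r^2 = 4*pi*6.0^2 = 452.389 m^2
Q / (4*pi*r^2) = 8 / 452.389 = 0.0176839
Lp = 80.4 + 10*log10(0.0176839) = 62.876 dB


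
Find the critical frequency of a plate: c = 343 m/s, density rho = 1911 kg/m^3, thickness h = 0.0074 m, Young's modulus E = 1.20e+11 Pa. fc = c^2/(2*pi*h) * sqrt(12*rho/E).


12*rho/E = 12*1911/1.20e+11 = 1.911e-07
sqrt(12*rho/E) = sqrt(1.911e-07) = 0.00043715
c^2/(2*pi*h) = 343^2/(2*pi*0.0074) = 2.53033e+06
fc = 2.53033e+06 * 0.00043715 = 1106.1 Hz


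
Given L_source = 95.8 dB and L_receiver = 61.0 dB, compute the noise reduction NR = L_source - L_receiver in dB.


NR = L_source - L_receiver (difference between source and receiving room levels)
NR = 95.8 - 61.0 = 34.8 dB


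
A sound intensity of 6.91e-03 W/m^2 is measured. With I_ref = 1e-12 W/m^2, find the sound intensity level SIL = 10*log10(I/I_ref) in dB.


I / I_ref = 6.91e-03 / 1e-12 = 6.91e+09
SIL = 10 * log10(6.91e+09) = 98.395 dB


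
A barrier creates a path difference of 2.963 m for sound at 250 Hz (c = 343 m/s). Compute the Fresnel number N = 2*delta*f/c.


N = 2*delta*f/c = 2*delta/lambda, where lambda = c/f
lambda = 343 / 250 = 1.372 m
N = 2 * 2.963 / 1.372 = 4.3192


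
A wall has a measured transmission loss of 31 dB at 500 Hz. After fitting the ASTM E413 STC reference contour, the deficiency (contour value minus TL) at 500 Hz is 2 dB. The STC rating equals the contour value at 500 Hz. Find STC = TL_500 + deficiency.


By ASTM E413, STC = value of the fitted reference contour at 500 Hz.
Contour value at 500 Hz = TL_500 + deficiency = 31 + 2 = 33
STC = 33


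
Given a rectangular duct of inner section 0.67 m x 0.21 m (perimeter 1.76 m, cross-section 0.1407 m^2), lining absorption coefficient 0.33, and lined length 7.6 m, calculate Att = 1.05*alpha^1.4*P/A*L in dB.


alpha^1.4 = 0.33^1.4 = 0.211797
Attenuation rate = 1.05 * alpha^1.4 * P / A
= 1.05 * 0.211797 * 1.76 / 0.1407 = 2.78181 dB/m
Total Att = 2.78181 * 7.6 = 21.142 dB


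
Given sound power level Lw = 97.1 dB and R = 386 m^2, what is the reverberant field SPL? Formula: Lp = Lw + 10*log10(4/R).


4/R = 4/386 = 0.0103627
Lp = 97.1 + 10*log10(0.0103627) = 77.255 dB


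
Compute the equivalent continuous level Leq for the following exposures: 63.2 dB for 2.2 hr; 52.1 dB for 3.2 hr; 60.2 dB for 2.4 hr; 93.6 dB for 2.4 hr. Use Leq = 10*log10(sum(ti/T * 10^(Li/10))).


T_total = 2.2 + 3.2 + 2.4 + 2.4 = 10.2 hr
(2.2/10.2) * 10^(63.2/10) = 450632
(3.2/10.2) * 10^(52.1/10) = 50880.3
(2.4/10.2) * 10^(60.2/10) = 246383
(2.4/10.2) * 10^(93.6/10) = 5.39028e+08
Sum = 450632 + 50880.3 + 246383 + 5.39028e+08 = 5.39776e+08
Leq = 10*log10(5.39776e+08) = 87.322 dB


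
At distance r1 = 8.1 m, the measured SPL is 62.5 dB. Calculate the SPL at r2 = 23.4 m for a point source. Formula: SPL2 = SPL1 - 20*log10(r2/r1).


r2/r1 = 23.4/8.1 = 2.88889
Correction = 20*log10(2.88889) = 9.21462 dB
SPL2 = 62.5 - 9.21462 = 53.285 dB


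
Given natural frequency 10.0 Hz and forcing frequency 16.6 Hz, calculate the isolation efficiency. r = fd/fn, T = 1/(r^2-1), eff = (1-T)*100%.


r = 16.6 / 10.0 = 1.66
r^2 - 1 = 1.66^2 - 1 = 1.7556
T = 1/1.7556 = 0.569606
Efficiency = (1 - 0.569606)*100 = 43.039 %


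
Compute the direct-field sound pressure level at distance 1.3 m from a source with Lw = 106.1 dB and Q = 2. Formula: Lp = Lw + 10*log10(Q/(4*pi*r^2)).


4*pi*r^2 = 4*pi*1.3^2 = 21.2372 m^2
Q / (4*pi*r^2) = 2 / 21.2372 = 0.0941744
Lp = 106.1 + 10*log10(0.0941744) = 95.839 dB


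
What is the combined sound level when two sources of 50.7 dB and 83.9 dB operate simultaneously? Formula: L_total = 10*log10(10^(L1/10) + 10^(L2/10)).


10^(50.7/10) = 117490
10^(83.9/10) = 2.45471e+08
Sum = 117490 + 2.45471e+08 = 2.45588e+08
L_total = 10*log10(2.45588e+08) = 83.902 dB


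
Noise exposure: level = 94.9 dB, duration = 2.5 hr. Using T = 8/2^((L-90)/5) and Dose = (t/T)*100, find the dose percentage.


T_allowed = 8 / 2^((94.9 - 90)/5) = 4.05584 hr
Dose = 2.5 / 4.05584 * 100 = 61.64 %


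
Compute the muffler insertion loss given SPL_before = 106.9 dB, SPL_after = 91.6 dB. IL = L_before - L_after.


Insertion loss = SPL without muffler - SPL with muffler
IL = 106.9 - 91.6 = 15.3 dB


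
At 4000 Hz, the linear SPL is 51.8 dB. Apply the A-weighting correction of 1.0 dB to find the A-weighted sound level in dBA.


A-weighting table: 4000 Hz -> 1.0 dB correction
SPL_A = SPL + correction = 51.8 + (1.0) = 52.8 dBA


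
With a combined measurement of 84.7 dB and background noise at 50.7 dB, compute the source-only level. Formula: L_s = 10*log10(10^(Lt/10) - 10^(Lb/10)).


10^(84.7/10) = 2.95121e+08
10^(50.7/10) = 117490
Difference = 2.95121e+08 - 117490 = 2.95004e+08
L_source = 10*log10(2.95004e+08) = 84.698 dB


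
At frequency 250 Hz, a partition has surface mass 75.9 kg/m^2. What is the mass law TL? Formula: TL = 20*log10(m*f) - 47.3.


m * f = 75.9 * 250 = 18975
20*log10(18975) = 85.5636 dB
TL = 85.5636 - 47.3 = 38.264 dB


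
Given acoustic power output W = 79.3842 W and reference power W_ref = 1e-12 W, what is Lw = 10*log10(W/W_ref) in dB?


W / W_ref = 79.3842 / 1e-12 = 7.93842e+13
Lw = 10 * log10(7.93842e+13) = 139 dB


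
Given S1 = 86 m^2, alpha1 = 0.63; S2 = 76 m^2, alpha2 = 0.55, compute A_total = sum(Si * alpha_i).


86 * 0.63 = 54.18
76 * 0.55 = 41.8
A_total = 54.18 + 41.8 = 95.98 m^2


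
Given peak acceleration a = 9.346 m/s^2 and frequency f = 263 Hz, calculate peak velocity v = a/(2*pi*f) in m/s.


omega = 2*pi*f = 2*pi*263 = 1652.48 rad/s
v = a / omega = 9.346 / 1652.48 = 0.0056557 m/s


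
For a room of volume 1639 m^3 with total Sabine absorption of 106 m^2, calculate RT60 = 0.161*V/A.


RT60 = 0.161 * 1639 / 106 = 2.4894 s


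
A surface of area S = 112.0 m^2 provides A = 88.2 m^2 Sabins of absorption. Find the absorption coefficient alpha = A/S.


Absorption coefficient = absorbed power / incident power
alpha = A / S = 88.2 / 112.0 = 0.7875


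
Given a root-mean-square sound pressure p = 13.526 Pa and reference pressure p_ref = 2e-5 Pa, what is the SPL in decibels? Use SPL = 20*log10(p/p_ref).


p / p_ref = 13.526 / 2e-5 = 676300
SPL = 20 * log10(676300) = 116.6 dB


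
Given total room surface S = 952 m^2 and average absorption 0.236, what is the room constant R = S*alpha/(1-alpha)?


R = 952 * 0.236 / (1 - 0.236) = 294.07 m^2


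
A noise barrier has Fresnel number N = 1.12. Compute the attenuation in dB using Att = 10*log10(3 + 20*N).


3 + 20*N = 3 + 20*1.12 = 25.4
Att = 10*log10(25.4) = 14.048 dB


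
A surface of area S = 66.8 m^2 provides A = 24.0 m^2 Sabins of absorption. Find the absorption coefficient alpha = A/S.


Absorption coefficient = absorbed power / incident power
alpha = A / S = 24.0 / 66.8 = 0.35928


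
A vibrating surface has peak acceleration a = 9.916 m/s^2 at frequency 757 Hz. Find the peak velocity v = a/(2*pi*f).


omega = 2*pi*f = 2*pi*757 = 4756.37 rad/s
v = a / omega = 9.916 / 4756.37 = 0.0020848 m/s


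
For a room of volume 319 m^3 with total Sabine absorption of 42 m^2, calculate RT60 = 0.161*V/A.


RT60 = 0.161 * 319 / 42 = 1.2228 s


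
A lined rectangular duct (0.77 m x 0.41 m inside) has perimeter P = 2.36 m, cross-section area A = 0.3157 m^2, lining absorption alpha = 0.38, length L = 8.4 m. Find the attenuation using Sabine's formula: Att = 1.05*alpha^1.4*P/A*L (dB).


alpha^1.4 = 0.38^1.4 = 0.258046
Attenuation rate = 1.05 * alpha^1.4 * P / A
= 1.05 * 0.258046 * 2.36 / 0.3157 = 2.02546 dB/m
Total Att = 2.02546 * 8.4 = 17.014 dB


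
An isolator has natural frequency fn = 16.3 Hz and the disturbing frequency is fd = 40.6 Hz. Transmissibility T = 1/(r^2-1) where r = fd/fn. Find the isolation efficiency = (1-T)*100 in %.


r = 40.6 / 16.3 = 2.4908
r^2 - 1 = 2.4908^2 - 1 = 5.20408
T = 1/5.20408 = 0.192157
Efficiency = (1 - 0.192157)*100 = 80.784 %


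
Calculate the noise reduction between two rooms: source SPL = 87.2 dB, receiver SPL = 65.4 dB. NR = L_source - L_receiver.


NR = L_source - L_receiver (difference between source and receiving room levels)
NR = 87.2 - 65.4 = 21.8 dB


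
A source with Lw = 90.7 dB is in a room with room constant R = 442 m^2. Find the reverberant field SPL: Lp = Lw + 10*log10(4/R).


4/R = 4/442 = 0.00904977
Lp = 90.7 + 10*log10(0.00904977) = 70.266 dB


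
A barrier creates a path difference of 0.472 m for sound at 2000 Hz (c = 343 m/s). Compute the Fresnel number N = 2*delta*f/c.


N = 2*delta*f/c = 2*delta/lambda, where lambda = c/f
lambda = 343 / 2000 = 0.1715 m
N = 2 * 0.472 / 0.1715 = 5.5044


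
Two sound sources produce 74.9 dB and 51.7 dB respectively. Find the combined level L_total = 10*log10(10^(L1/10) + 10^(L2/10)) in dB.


10^(74.9/10) = 3.0903e+07
10^(51.7/10) = 147911
Sum = 3.0903e+07 + 147911 = 3.10509e+07
L_total = 10*log10(3.10509e+07) = 74.921 dB


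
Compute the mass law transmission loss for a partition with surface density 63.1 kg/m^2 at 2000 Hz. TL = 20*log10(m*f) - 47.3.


m * f = 63.1 * 2000 = 126200
20*log10(126200) = 102.021 dB
TL = 102.021 - 47.3 = 54.721 dB


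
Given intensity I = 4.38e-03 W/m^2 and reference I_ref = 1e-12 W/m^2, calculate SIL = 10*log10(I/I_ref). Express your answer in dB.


I / I_ref = 4.38e-03 / 1e-12 = 4.38e+09
SIL = 10 * log10(4.38e+09) = 96.415 dB


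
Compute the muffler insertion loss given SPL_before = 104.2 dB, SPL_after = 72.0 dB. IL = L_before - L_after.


Insertion loss = SPL without muffler - SPL with muffler
IL = 104.2 - 72.0 = 32.2 dB


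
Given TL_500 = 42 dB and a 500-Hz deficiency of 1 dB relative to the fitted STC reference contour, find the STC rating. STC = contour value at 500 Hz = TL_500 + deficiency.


By ASTM E413, STC = value of the fitted reference contour at 500 Hz.
Contour value at 500 Hz = TL_500 + deficiency = 42 + 1 = 43
STC = 43


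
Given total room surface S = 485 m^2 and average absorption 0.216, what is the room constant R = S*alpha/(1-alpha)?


R = 485 * 0.216 / (1 - 0.216) = 133.62 m^2


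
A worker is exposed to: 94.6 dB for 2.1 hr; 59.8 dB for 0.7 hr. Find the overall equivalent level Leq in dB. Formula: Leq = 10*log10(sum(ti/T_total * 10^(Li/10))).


T_total = 2.1 + 0.7 = 2.8 hr
(2.1/2.8) * 10^(94.6/10) = 2.16302e+09
(0.7/2.8) * 10^(59.8/10) = 238748
Sum = 2.16302e+09 + 238748 = 2.16326e+09
Leq = 10*log10(2.16326e+09) = 93.351 dB


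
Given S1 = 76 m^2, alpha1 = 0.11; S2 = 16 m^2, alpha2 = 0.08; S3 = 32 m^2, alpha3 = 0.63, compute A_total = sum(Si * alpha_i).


76 * 0.11 = 8.36
16 * 0.08 = 1.28
32 * 0.63 = 20.16
A_total = 8.36 + 1.28 + 20.16 = 29.8 m^2


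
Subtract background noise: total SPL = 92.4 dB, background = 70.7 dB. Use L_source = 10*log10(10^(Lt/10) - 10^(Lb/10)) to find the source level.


10^(92.4/10) = 1.7378e+09
10^(70.7/10) = 1.1749e+07
Difference = 1.7378e+09 - 1.1749e+07 = 1.72605e+09
L_source = 10*log10(1.72605e+09) = 92.371 dB


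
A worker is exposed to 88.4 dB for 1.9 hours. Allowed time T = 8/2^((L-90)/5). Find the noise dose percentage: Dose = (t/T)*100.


T_allowed = 8 / 2^((88.4 - 90)/5) = 9.98664 hr
Dose = 1.9 / 9.98664 * 100 = 19.025 %


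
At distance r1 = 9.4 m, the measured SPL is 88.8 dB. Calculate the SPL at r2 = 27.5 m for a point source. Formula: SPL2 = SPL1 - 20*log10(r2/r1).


r2/r1 = 27.5/9.4 = 2.92553
Correction = 20*log10(2.92553) = 9.32409 dB
SPL2 = 88.8 - 9.32409 = 79.476 dB


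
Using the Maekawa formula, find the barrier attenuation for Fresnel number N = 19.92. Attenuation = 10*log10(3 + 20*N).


3 + 20*N = 3 + 20*19.92 = 401.4
Att = 10*log10(401.4) = 26.036 dB


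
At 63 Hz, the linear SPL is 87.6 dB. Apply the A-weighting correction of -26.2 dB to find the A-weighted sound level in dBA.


A-weighting table: 63 Hz -> -26.2 dB correction
SPL_A = SPL + correction = 87.6 + (-26.2) = 61.4 dBA


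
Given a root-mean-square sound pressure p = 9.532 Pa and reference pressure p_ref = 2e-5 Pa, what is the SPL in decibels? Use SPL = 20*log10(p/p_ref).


p / p_ref = 9.532 / 2e-5 = 476600
SPL = 20 * log10(476600) = 113.56 dB


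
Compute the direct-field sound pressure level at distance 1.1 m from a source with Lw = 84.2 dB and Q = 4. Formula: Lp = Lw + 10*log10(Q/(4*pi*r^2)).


4*pi*r^2 = 4*pi*1.1^2 = 15.2053 m^2
Q / (4*pi*r^2) = 4 / 15.2053 = 0.263066
Lp = 84.2 + 10*log10(0.263066) = 78.401 dB


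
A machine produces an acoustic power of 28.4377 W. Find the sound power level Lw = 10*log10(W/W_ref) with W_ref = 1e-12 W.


W / W_ref = 28.4377 / 1e-12 = 2.84377e+13
Lw = 10 * log10(2.84377e+13) = 134.54 dB


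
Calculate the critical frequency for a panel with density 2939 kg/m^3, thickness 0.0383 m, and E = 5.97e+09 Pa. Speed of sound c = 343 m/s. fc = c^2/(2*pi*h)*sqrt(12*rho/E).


12*rho/E = 12*2939/5.97e+09 = 5.90754e-06
sqrt(12*rho/E) = sqrt(5.90754e-06) = 0.00243054
c^2/(2*pi*h) = 343^2/(2*pi*0.0383) = 488888
fc = 488888 * 0.00243054 = 1188.3 Hz


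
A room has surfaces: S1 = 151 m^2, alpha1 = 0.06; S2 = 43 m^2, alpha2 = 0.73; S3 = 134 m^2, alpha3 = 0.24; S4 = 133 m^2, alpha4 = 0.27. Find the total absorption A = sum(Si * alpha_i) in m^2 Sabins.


151 * 0.06 = 9.06
43 * 0.73 = 31.39
134 * 0.24 = 32.16
133 * 0.27 = 35.91
A_total = 9.06 + 31.39 + 32.16 + 35.91 = 108.52 m^2


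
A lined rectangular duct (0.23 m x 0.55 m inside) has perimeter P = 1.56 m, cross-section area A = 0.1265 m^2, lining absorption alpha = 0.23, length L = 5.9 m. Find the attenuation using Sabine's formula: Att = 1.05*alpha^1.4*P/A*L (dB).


alpha^1.4 = 0.23^1.4 = 0.127767
Attenuation rate = 1.05 * alpha^1.4 * P / A
= 1.05 * 0.127767 * 1.56 / 0.1265 = 1.65441 dB/m
Total Att = 1.65441 * 5.9 = 9.761 dB


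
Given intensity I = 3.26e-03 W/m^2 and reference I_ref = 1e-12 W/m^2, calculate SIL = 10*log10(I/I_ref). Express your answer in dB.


I / I_ref = 3.26e-03 / 1e-12 = 3.26e+09
SIL = 10 * log10(3.26e+09) = 95.132 dB


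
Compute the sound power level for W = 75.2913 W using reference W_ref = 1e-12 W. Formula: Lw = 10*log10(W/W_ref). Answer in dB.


W / W_ref = 75.2913 / 1e-12 = 7.52913e+13
Lw = 10 * log10(7.52913e+13) = 138.77 dB


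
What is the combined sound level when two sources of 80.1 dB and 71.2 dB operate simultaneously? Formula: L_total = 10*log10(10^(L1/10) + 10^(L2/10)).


10^(80.1/10) = 1.02329e+08
10^(71.2/10) = 1.31826e+07
Sum = 1.02329e+08 + 1.31826e+07 = 1.15512e+08
L_total = 10*log10(1.15512e+08) = 80.626 dB


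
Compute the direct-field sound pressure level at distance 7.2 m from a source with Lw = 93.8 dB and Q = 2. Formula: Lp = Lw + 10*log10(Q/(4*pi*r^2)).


4*pi*r^2 = 4*pi*7.2^2 = 651.441 m^2
Q / (4*pi*r^2) = 2 / 651.441 = 0.00307012
Lp = 93.8 + 10*log10(0.00307012) = 68.672 dB


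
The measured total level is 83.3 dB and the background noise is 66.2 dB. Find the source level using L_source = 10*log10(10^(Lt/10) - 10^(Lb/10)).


10^(83.3/10) = 2.13796e+08
10^(66.2/10) = 4.16869e+06
Difference = 2.13796e+08 - 4.16869e+06 = 2.09627e+08
L_source = 10*log10(2.09627e+08) = 83.214 dB


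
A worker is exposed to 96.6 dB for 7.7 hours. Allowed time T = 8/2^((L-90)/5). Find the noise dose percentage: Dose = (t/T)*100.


T_allowed = 8 / 2^((96.6 - 90)/5) = 3.20428 hr
Dose = 7.7 / 3.20428 * 100 = 240.3 %


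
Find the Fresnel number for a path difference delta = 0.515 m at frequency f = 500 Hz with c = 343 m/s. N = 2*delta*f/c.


N = 2*delta*f/c = 2*delta/lambda, where lambda = c/f
lambda = 343 / 500 = 0.686 m
N = 2 * 0.515 / 0.686 = 1.5015


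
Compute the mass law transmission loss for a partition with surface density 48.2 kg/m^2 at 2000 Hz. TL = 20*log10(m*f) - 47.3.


m * f = 48.2 * 2000 = 96400
20*log10(96400) = 99.6815 dB
TL = 99.6815 - 47.3 = 52.382 dB


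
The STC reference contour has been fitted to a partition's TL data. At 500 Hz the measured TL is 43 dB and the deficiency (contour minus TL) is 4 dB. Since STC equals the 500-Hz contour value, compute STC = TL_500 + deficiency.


By ASTM E413, STC = value of the fitted reference contour at 500 Hz.
Contour value at 500 Hz = TL_500 + deficiency = 43 + 4 = 47
STC = 47


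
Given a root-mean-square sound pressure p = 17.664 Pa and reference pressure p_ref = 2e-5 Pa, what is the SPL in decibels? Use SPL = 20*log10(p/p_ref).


p / p_ref = 17.664 / 2e-5 = 883200
SPL = 20 * log10(883200) = 118.92 dB


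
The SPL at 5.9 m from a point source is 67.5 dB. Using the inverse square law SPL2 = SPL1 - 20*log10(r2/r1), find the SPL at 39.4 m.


r2/r1 = 39.4/5.9 = 6.67797
Correction = 20*log10(6.67797) = 16.4929 dB
SPL2 = 67.5 - 16.4929 = 51.007 dB


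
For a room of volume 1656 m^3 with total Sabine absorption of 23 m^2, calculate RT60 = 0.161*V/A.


RT60 = 0.161 * 1656 / 23 = 11.592 s


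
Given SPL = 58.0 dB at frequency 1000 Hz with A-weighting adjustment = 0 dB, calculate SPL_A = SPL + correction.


A-weighting table: 1000 Hz -> 0 dB correction
SPL_A = SPL + correction = 58.0 + (0) = 58 dBA


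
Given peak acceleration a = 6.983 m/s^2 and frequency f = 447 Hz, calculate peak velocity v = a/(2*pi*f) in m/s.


omega = 2*pi*f = 2*pi*447 = 2808.58 rad/s
v = a / omega = 6.983 / 2808.58 = 0.0024863 m/s


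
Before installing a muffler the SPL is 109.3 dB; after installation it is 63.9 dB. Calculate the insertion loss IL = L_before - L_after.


Insertion loss = SPL without muffler - SPL with muffler
IL = 109.3 - 63.9 = 45.4 dB


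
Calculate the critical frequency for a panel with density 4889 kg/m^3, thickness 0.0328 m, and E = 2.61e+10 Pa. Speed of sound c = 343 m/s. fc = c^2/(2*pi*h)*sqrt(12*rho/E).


12*rho/E = 12*4889/2.61e+10 = 2.24782e-06
sqrt(12*rho/E) = sqrt(2.24782e-06) = 0.00149927
c^2/(2*pi*h) = 343^2/(2*pi*0.0328) = 570866
fc = 570866 * 0.00149927 = 855.88 Hz


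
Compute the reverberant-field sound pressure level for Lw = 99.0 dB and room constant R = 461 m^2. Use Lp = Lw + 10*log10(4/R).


4/R = 4/461 = 0.00867679
Lp = 99.0 + 10*log10(0.00867679) = 78.384 dB


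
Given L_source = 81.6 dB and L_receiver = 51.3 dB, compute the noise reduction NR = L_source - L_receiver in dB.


NR = L_source - L_receiver (difference between source and receiving room levels)
NR = 81.6 - 51.3 = 30.3 dB


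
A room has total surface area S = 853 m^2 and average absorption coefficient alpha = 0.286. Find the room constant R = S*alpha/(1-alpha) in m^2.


R = 853 * 0.286 / (1 - 0.286) = 341.68 m^2


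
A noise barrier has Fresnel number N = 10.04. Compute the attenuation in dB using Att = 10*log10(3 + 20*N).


3 + 20*N = 3 + 20*10.04 = 203.8
Att = 10*log10(203.8) = 23.092 dB


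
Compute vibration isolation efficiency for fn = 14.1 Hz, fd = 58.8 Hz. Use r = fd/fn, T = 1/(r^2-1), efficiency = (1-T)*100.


r = 58.8 / 14.1 = 4.17021
r^2 - 1 = 4.17021^2 - 1 = 16.3907
T = 1/16.3907 = 0.0610102
Efficiency = (1 - 0.0610102)*100 = 93.899 %


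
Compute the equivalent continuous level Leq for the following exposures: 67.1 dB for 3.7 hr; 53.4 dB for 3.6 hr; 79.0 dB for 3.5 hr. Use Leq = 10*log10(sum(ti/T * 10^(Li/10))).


T_total = 3.7 + 3.6 + 3.5 = 10.8 hr
(3.7/10.8) * 10^(67.1/10) = 1.75703e+06
(3.6/10.8) * 10^(53.4/10) = 72925.4
(3.5/10.8) * 10^(79.0/10) = 2.57421e+07
Sum = 1.75703e+06 + 72925.4 + 2.57421e+07 = 2.75721e+07
Leq = 10*log10(2.75721e+07) = 74.405 dB


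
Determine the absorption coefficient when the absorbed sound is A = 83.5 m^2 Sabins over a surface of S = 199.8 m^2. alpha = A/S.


Absorption coefficient = absorbed power / incident power
alpha = A / S = 83.5 / 199.8 = 0.41792


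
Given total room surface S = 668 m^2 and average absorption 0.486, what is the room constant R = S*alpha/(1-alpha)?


R = 668 * 0.486 / (1 - 0.486) = 631.61 m^2


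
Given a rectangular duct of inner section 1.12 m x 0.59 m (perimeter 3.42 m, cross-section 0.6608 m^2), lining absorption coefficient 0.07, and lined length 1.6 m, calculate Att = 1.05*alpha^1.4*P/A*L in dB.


alpha^1.4 = 0.07^1.4 = 0.0241622
Attenuation rate = 1.05 * alpha^1.4 * P / A
= 1.05 * 0.0241622 * 3.42 / 0.6608 = 0.131305 dB/m
Total Att = 0.131305 * 1.6 = 0.21009 dB
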